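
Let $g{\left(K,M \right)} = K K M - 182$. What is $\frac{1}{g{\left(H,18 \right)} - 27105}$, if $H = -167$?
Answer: $\frac{1}{474715} \approx 2.1065 \cdot 10^{-6}$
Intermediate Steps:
$g{\left(K,M \right)} = -182 + M K^{2}$ ($g{\left(K,M \right)} = K^{2} M - 182 = M K^{2} - 182 = -182 + M K^{2}$)
$\frac{1}{g{\left(H,18 \right)} - 27105} = \frac{1}{\left(-182 + 18 \left(-167\right)^{2}\right) - 27105} = \frac{1}{\left(-182 + 18 \cdot 27889\right) - 27105} = \frac{1}{\left(-182 + 502002\right) - 27105} = \frac{1}{501820 - 27105} = \frac{1}{474715}$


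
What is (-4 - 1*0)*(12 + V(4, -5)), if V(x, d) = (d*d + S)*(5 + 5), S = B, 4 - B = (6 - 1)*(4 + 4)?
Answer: 392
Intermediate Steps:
B = -36 (B = 4 - (6 - 1)*(4 + 4) = 4 - 5*8 = 4 - 1*40 = 4 - 40 = -36)
S = -36
V(x, d) = -360 + 10*d² (V(x, d) = (d*d - 36)*(5 + 5) = (d² - 36)*10 = (-36 + d²)*10 = -360 + 10*d²)
(-4 - 1*0)*(12 + V(4, -5)) = (-4 - 1*0)*(12 + (-360 + 10*(-5)²)) = (-4 + 0)*(12 + (-360 + 10*25)) = -4*(12 + (-360 + 250)) = -4*(12 - 110) = -4*(-98) = 392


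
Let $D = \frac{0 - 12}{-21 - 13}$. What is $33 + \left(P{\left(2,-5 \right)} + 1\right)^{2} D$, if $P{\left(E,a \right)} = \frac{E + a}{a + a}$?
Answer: $\frac{28557}{850} \approx 33.596$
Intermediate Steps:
$P{\left(E,a \right)} = \frac{E + a}{2 a}$
$D = \frac{6}{17}$ ($D = - \frac{12}{-34} = \left(-12\right) \left(- \frac{1}{34}\right) = \frac{6}{17} \approx 0.35294$)
$33 + \left(P{\left(2,-5 \right)} + 1\right)^{2} D = 33 + \left(\frac{2 - 5}{2 \left(-5\right)} + 1\right)^{2} \cdot \frac{6}{17} = 33 + \left(\frac{1}{2} \left(- \frac{1}{5}\right) \left(-3\right) + 1\right)^{2} \cdot \frac{6}{17} = 33 + \left(\frac{3}{10} + 1\right)^{2} \cdot \frac{6}{17} = 33 + \left(\frac{13}{10}\right)^{2} \cdot \frac{6}{17} = 33 + \frac{169}{100} \cdot \frac{6}{17} = 33 + \frac{507}{850} = \frac{28557}{850}$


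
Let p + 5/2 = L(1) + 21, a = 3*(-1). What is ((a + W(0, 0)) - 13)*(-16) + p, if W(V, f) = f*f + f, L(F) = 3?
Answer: 555/2 ≈ 277.50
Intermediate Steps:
a = -3
W(V, f) = f + f**2 (W(V, f) = f**2 + f = f + f**2)
p = 43/2 (p = -5/2 + (3 + 21) = -5/2 + 24 = 43/2 ≈ 21.500)
((a + W(0, 0)) - 13)*(-16) + p = ((-3 + 0*(1 + 0)) - 13)*(-16) + 43/2 = ((-3 + 0*1) - 13)*(-16) + 43/2 = ((-3 + 0) - 13)*(-16) + 43/2 = (-3 - 13)*(-16) + 43/2 = -16*(-16) + 43/2 = 256 + 43/2 = 555/2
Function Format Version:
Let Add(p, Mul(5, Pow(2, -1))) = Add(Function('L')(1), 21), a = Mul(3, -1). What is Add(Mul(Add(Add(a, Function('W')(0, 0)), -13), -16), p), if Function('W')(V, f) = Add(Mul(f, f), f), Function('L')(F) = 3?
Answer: Rational(555, 2) ≈ 277.50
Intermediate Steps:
a = -3
Function('W')(V, f) = Add(f, Pow(f, 2)) (Function('W')(V, f) = Add(Pow(f, 2), f) = Add(f, Pow(f, 2)))
p = Rational(43, 2) (p = Add(Rational(-5, 2), Add(3, 21)) = Add(Rational(-5, 2), 24) = Rational(43, 2) ≈ 21.500)
Add(Mul(Add(Add(a, Function('W')(0, 0)), -13), -16), p) = Add(Mul(Add(Add(-3, Mul(0, Add(1, 0))), -13), -16), Rational(43, 2)) = Add(Mul(Add(Add(-3, Mul(0, 1)), -13), -16), Rational(43, 2)) = Add(Mul(Add(Add(-3, 0), -13), -16), Rational(43, 2)) = Add(Mul(Add(-3, -13), -16), Rational(43, 2)) = Add(Mul(-16, -16), Rational(43, 2)) = Add(256, Rational(43, 2)) = Rational(555, 2)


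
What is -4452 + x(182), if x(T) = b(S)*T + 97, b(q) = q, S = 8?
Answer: -2899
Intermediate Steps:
x(T) = 97 + 8*T (x(T) = 8*T + 97 = 97 + 8*T)
-4452 + x(182) = -4452 + (97 + 8*182) = -4452 + (97 + 1456) = -4452 + 1553 = -2899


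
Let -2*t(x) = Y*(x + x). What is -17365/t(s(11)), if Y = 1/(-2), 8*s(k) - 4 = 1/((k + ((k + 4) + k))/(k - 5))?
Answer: -5140040/77 ≈ -66754.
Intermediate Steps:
s(k) = ½ + (-5 + k)/(8*(4 + 3*k)) (s(k) = ½ + 1/(8*(((k + ((k + 4) + k))/(k - 5)))) = ½ + 1/(8*(((k + ((4 + k) + k))/(-5 + k)))) = ½ + 1/(8*(((k + (4 + 2*k))/(-5 + k)))) = ½ + 1/(8*(((4 + 3*k)/(-5 + k)))) = ½ + ((-5 + k)/(4 + 3*k))/8 = ½ + (-5 + k)/(8*(4 + 3*k)))
Y = -½ ≈ -0.50000
t(x) = x/2 (t(x) = -(-1)*(x + x)/4 = -(-1)*2*x/4 = -(-1)*x/2 = x/2)
-17365/t(s(11)) = -17365*16*(4 + 3*11)/(11 + 13*11) = -17365*16*(4 + 33)/(11 + 143) = -17365/(((⅛)*154/37)/2) = -17365/(((⅛)*(1/37)*154)/2) = -17365/((½)*(77/148)) = -17365/77/296 = -17365*296/77 = -5140040/77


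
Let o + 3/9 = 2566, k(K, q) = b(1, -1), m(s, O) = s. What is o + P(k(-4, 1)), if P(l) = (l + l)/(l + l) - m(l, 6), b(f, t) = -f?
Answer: 7703/3 ≈ 2567.7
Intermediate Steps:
k(K, q) = -1 (k(K, q) = -1*1 = -1)
P(l) = 1 - l (P(l) = (l + l)/(l + l) - l = (2*l)/((2*l)) - l = (2*l)*(1/(2*l)) - l = 1 - l)
o = 7697/3 (o = -1/3 + 2566 = 7697/3 ≈ 2565.7)
o + P(k(-4, 1)) = 7697/3 + (1 - 1*(-1)) = 7697/3 + (1 + 1) = 7697/3 + 2 = 7703/3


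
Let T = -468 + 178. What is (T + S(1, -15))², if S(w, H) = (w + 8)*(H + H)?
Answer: 313600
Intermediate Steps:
S(w, H) = 2*H*(8 + w) (S(w, H) = (8 + w)*(2*H) = 2*H*(8 + w))
T = -290
(T + S(1, -15))² = (-290 + 2*(-15)*(8 + 1))² = (-290 + 2*(-15)*9)² = (-290 - 270)² = (-560)² = 313600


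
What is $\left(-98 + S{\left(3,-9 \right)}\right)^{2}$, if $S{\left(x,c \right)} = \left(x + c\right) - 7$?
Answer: $12321$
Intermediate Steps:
$S{\left(x,c \right)} = -7 + c + x$ ($S{\left(x,c \right)} = \left(c + x\right) - 7 = -7 + c + x$)
$\left(-98 + S{\left(3,-9 \right)}\right)^{2} = \left(-98 - 13\right)^{2} = \left(-111\right)^{2} = 12321$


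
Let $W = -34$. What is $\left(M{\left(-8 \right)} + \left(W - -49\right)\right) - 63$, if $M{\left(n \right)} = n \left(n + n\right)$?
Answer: $80$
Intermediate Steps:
$M{\left(n \right)} = 2 n^{2}$ ($M{\left(n \right)} = n 2 n = 2 n^{2}$)
$\left(M{\left(-8 \right)} + \left(W - -49\right)\right) - 63 = \left(2 \left(-8\right)^{2} - -15\right) - 63 = \left(2 \cdot 64 + \left(-34 + 49\right)\right) - 63 = \left(128 + 15\right) - 63 = 143 - 63 = 80$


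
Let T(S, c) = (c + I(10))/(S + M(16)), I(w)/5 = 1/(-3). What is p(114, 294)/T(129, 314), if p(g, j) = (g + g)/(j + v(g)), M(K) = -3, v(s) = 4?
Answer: 43092/139613 ≈ 0.30865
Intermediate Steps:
I(w) = -5/3 (I(w) = 5/(-3) = 5*(-1/3) = -5/3)
p(g, j) = 2*g/(4 + j) (p(g, j) = (g + g)/(j + 4) = (2*g)/(4 + j) = 2*g/(4 + j))
T(S, c) = (-5/3 + c)/(-3 + S) (T(S, c) = (c - 5/3)/(S - 3) = (-5/3 + c)/(-3 + S))
p(114, 294)/T(129, 314) = (2*114/(4 + 294))/(((-5/3 + 314)/(-3 + 129))) = (2*114/298)/(((937/3)/126)) = (2*114*(1/298))/(((1/126)*(937/3))) = 114/(149*(937/378)) = (114/149)*(378/937) = 43092/139613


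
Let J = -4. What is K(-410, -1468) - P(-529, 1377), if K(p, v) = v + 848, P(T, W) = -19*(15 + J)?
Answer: -411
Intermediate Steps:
P(T, W) = -209 (P(T, W) = -19*(15 - 4) = -19*11 = -209)
K(p, v) = 848 + v
K(-410, -1468) - P(-529, 1377) = (848 - 1468) - 1*(-209) = -620 + 209 = -411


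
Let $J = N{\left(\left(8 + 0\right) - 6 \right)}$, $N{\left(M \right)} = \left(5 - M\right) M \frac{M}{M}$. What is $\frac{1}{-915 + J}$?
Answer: $- \frac{1}{909} \approx -0.0011001$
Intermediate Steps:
$N{\left(M \right)} = M \left(5 - M\right)$ ($N{\left(M \right)} = M \left(5 - M\right) 1 = M \left(5 - M\right)$)
$J = 6$ ($J = \left(\left(8 + 0\right) - 6\right) \left(5 - \left(\left(8 + 0\right) - 6\right)\right) = \left(8 - 6\right) \left(5 - \left(8 - 6\right)\right) = 2 \left(5 - 2\right) = 2 \cdot 3 = 6$)
$\frac{1}{-915 + J} = \frac{1}{-915 + 6} = \frac{1}{-909} = - \frac{1}{909}$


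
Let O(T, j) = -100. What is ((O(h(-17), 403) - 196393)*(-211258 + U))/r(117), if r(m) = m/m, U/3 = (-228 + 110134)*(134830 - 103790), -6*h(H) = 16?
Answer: -2010955628634766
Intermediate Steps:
h(H) = -8/3 (h(H) = -1/6*16 = -8/3)
U = 10234446720 (U = 3*((-228 + 110134)*(134830 - 103790)) = 3*(109906*31040) = 3*3411482240 = 10234446720)
r(m) = 1
((O(h(-17), 403) - 196393)*(-211258 + U))/r(117) = ((-100 - 196393)*(-211258 + 10234446720))/1 = -196493*10234235462*1 = -2010955628634766*1 = -2010955628634766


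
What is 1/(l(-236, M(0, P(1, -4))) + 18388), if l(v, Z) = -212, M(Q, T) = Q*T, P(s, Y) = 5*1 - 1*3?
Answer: 1/18176 ≈ 5.5018e-5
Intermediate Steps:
P(s, Y) = 2 (P(s, Y) = 5 - 3 = 2)
1/(l(-236, M(0, P(1, -4))) + 18388) = 1/(-212 + 18388) = 1/18176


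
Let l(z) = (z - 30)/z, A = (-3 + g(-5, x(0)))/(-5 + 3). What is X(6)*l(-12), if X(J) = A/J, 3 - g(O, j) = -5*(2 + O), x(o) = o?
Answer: 35/8 ≈ 4.3750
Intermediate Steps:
g(O, j) = 13 + 5*O (g(O, j) = 3 - (-5)*(2 + O) = 3 - (-10 - 5*O) = 3 + (10 + 5*O) = 13 + 5*O)
A = 15/2 (A = (-3 + (13 + 5*(-5)))/(-5 + 3) = (-3 + (13 - 25))/(-2) = (-3 - 12)*(-½) = -15*(-½) = 15/2 ≈ 7.5000)
l(z) = (-30 + z)/z
X(J) = 15/(2*J)
X(6)*l(-12) = ((15/2)/6)*((-30 - 12)/(-12)) = ((15/2)*(⅙))*(-1/12*(-42)) = (5/4)*(7/2) = 35/8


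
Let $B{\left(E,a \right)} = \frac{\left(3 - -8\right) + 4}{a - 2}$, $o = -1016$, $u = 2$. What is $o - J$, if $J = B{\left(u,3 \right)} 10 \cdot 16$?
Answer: $-3416$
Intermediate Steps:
$B{\left(E,a \right)} = \frac{15}{-2 + a}$ ($B{\left(E,a \right)} = \frac{\left(3 + 8\right) + 4}{-2 + a} = \frac{11 + 4}{-2 + a} = \frac{15}{-2 + a}$)
$J = 2400$ ($J = \frac{15}{-2 + 3} \cdot 10 \cdot 16 = \frac{15}{1} \cdot 10 \cdot 16 = 15 \cdot 1 \cdot 10 \cdot 16 = 15 \cdot 10 \cdot 16 = 150 \cdot 16 = 2400$)
$o - J = -1016 - 2400 = -3416$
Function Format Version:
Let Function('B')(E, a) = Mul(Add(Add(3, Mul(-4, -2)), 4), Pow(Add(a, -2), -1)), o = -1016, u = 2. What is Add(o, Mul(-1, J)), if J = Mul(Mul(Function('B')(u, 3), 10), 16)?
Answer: -3416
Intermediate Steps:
Function('B')(E, a) = Mul(15, Pow(Add(-2, a), -1)) (Function('B')(E, a) = Mul(Add(Add(3, 8), 4), Pow(Add(-2, a), -1)) = Mul(Add(11, 4), Pow(Add(-2, a), -1)) = Mul(15, Pow(Add(-2, a), -1)))
J = 2400 (J = Mul(Mul(Mul(15, Pow(Add(-2, 3), -1)), 10), 16) = Mul(Mul(Mul(15, Pow(1, -1)), 10), 16) = Mul(Mul(Mul(15, 1), 10), 16) = Mul(Mul(15, 10), 16) = Mul(150, 16) = 2400)
Add(o, Mul(-1, J)) = Add(-1016, Mul(-1, 2400)) = Add(-1016, -2400) = -3416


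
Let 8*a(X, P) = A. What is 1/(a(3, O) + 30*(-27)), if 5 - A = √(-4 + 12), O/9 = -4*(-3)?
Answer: -51800/41925617 + 16*√2/41925617 ≈ -0.0012350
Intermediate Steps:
O = 108 (O = 9*(-4*(-3)) = 9*12 = 108)
A = 5 - 2*√2 (A = 5 - √(-4 + 12) = 5 - √8 = 5 - 2*√2 ≈ 2.1716)
a(X, P) = 5/8 - √2/4 (a(X, P) = (5 - 2*√2)/8 = 5/8 - √2/4)
1/(a(3, O) + 30*(-27)) = 1/((5/8 - √2/4) + 30*(-27)) = 1/((5/8 - √2/4) - 810) = 1/(-6475/8 - √2/4)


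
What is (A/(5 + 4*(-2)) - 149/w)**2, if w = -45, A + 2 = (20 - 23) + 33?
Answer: 73441/2025 ≈ 36.267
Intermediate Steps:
A = 28 (A = -2 + ((20 - 23) + 33) = -2 + (-3 + 33) = -2 + 30 = 28)
(A/(5 + 4*(-2)) - 149/w)**2 = (28/(5 + 4*(-2)) - 149/(-45))**2 = (28/(5 - 8) - 149*(-1/45))**2 = (28/(-3) + 149/45)**2 = (28*(-1/3) + 149/45)**2 = (-28/3 + 149/45)**2 = (-271/45)**2 = 73441/2025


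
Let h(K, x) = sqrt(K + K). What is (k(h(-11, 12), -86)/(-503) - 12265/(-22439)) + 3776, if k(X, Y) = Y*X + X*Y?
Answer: 84741929/22439 + 172*I*sqrt(22)/503 ≈ 3776.5 + 1.6039*I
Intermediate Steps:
h(K, x) = sqrt(2)*sqrt(K) (h(K, x) = sqrt(2*K) = sqrt(2)*sqrt(K))
k(X, Y) = 2*X*Y (k(X, Y) = X*Y + X*Y = 2*X*Y)
(k(h(-11, 12), -86)/(-503) - 12265/(-22439)) + 3776 = ((2*(sqrt(2)*sqrt(-11))*(-86))/(-503) - 12265/(-22439)) + 3776 = ((2*(sqrt(2)*(I*sqrt(11)))*(-86))*(-1/503) - 12265*(-1/22439)) + 3776 = ((2*(I*sqrt(22))*(-86))*(-1/503) + 12265/22439) + 3776 = (-172*I*sqrt(22)*(-1/503) + 12265/22439) + 3776 = (172*I*sqrt(22)/503 + 12265/22439) + 3776 = (12265/22439 + 172*I*sqrt(22)/503) + 3776 = 84741929/22439 + 172*I*sqrt(22)/503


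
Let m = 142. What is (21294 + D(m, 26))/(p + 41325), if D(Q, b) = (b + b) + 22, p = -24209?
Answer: 5342/4279 ≈ 1.2484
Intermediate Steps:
D(Q, b) = 22 + 2*b (D(Q, b) = 2*b + 22 = 22 + 2*b)
(21294 + D(m, 26))/(p + 41325) = (21294 + (22 + 2*26))/(-24209 + 41325) = (21294 + (22 + 52))/17116 = (21294 + 74)*(1/17116) = 21368*(1/17116) = 5342/4279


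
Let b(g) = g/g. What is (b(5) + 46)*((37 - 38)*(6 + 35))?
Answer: -1927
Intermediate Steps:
b(g) = 1
(b(5) + 46)*((37 - 38)*(6 + 35)) = (1 + 46)*((37 - 38)*(6 + 35)) = 47*(-1*41) = 47*(-41) = -1927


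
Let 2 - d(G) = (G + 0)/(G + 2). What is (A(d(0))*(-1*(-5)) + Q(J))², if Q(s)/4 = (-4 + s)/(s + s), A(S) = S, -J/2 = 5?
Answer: 4096/25 ≈ 163.84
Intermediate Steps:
J = -10 (J = -2*5 = -10)
d(G) = 2 - G/(2 + G) (d(G) = 2 - (G + 0)/(G + 2) = 2 - G/(2 + G))
Q(s) = 2*(-4 + s)/s (Q(s) = 4*((-4 + s)/(s + s)) = 4*((-4 + s)/((2*s))) = 4*((-4 + s)*(1/(2*s))) = 4*((-4 + s)/(2*s)) = 2*(-4 + s)/s)
(A(d(0))*(-1*(-5)) + Q(J))² = (((4 + 0)/(2 + 0))*(-1*(-5)) + (2 - 8/(-10)))² = ((4/2)*5 + (2 - 8*(-⅒)))² = (((½)*4)*5 + (2 + ⅘))² = (2*5 + 14/5)² = (10 + 14/5)² = (64/5)² = 4096/25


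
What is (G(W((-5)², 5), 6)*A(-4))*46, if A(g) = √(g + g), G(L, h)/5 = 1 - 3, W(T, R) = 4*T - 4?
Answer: -920*I*√2 ≈ -1301.1*I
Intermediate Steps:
W(T, R) = -4 + 4*T
G(L, h) = -10 (G(L, h) = 5*(1 - 3) = 5*(-2) = -10)
A(g) = √2*√g (A(g) = √(2*g) = √2*√g)
(G(W((-5)², 5), 6)*A(-4))*46 = -10*√2*√(-4)*46 = -10*√2*2*I*46 = -20*I*√2*46 = -920*I*√2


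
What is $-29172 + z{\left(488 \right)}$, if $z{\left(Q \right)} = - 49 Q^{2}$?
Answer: $-11698228$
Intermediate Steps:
$-29172 + z{\left(488 \right)} = -29172 - 49 \cdot 488^{2} = -29172 - 11669056 = -11698228$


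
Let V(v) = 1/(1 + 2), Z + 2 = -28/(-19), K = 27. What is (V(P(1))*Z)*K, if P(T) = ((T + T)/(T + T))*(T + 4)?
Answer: -90/19 ≈ -4.7368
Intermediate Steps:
Z = -10/19 (Z = -2 - 28/(-19) = -2 - 28*(-1/19) = -2 + 28/19 = -10/19 ≈ -0.52632)
P(T) = 4 + T (P(T) = ((2*T)/((2*T)))*(4 + T) = ((2*T)*(1/(2*T)))*(4 + T) = 1*(4 + T) = 4 + T)
V(v) = ⅓ (V(v) = 1/3 = ⅓)
(V(P(1))*Z)*K = ((⅓)*(-10/19))*27 = -10/57*27 = -90/19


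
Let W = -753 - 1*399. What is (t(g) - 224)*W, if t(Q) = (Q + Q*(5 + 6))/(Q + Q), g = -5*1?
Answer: 251136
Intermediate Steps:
g = -5
t(Q) = 6 (t(Q) = (Q + Q*11)/((2*Q)) = (Q + 11*Q)*(1/(2*Q)) = (12*Q)*(1/(2*Q)) = 6)
W = -1152 (W = -753 - 399 = -1152)
(t(g) - 224)*W = (6 - 224)*(-1152) = -218*(-1152) = 251136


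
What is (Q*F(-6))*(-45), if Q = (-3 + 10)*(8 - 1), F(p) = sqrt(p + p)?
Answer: -4410*I*sqrt(3) ≈ -7638.3*I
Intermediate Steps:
F(p) = sqrt(2)*sqrt(p) (F(p) = sqrt(2*p) = sqrt(2)*sqrt(p))
Q = 49 (Q = 7*7 = 49)
(Q*F(-6))*(-45) = (49*(sqrt(2)*sqrt(-6)))*(-45) = (49*(sqrt(2)*(I*sqrt(6))))*(-45) = (49*(2*I*sqrt(3)))*(-45) = (98*I*sqrt(3))*(-45) = -4410*I*sqrt(3)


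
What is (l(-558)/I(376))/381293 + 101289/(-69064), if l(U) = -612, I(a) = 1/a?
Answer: -3206661285/1549036456 ≈ -2.0701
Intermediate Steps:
(l(-558)/I(376))/381293 + 101289/(-69064) = -612/(1/376)/381293 + 101289/(-69064) = -612/1/376*(1/381293) + 101289*(-1/69064) = -612*376*(1/381293) - 101289/69064 = -230112*1/381293 - 101289/69064 = -13536/22429 - 101289/69064 = -3206661285/1549036456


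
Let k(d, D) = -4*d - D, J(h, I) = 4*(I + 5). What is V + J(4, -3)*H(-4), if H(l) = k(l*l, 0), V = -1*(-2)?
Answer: -510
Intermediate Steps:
V = 2
J(h, I) = 20 + 4*I (J(h, I) = 4*(5 + I) = 20 + 4*I)
k(d, D) = -D - 4*d
H(l) = -4*l² (H(l) = -1*0 - 4*l*l = 0 - 4*l² = -4*l²)
V + J(4, -3)*H(-4) = 2 + (20 + 4*(-3))*(-4*(-4)²) = 2 + (20 - 12)*(-4*16) = 2 + 8*(-64) = 2 - 512 = -510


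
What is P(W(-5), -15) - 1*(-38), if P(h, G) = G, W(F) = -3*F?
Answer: 23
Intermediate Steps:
P(W(-5), -15) - 1*(-38) = -15 - 1*(-38) = -15 + 38 = 23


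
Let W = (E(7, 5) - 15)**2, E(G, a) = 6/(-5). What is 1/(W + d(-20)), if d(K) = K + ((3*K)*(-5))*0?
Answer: 25/6061 ≈ 0.0041247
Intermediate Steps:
E(G, a) = -6/5 (E(G, a) = 6*(-1/5) = -6/5)
d(K) = K (d(K) = K - 15*K*0 = K + 0 = K)
W = 6561/25 (W = (-6/5 - 15)**2 = (-81/5)**2 = 6561/25 ≈ 262.44)
1/(W + d(-20)) = 1/(6561/25 - 20) = 1/(6061/25) = 25/6061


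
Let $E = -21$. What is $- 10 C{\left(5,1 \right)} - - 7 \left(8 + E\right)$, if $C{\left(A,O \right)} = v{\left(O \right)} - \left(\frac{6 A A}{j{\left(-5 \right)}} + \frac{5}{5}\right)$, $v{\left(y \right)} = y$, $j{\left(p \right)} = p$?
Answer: $-391$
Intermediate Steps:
$C{\left(A,O \right)} = -1 + O + \frac{6 A^{2}}{5}$ ($C{\left(A,O \right)} = O - \left(\frac{6 A A}{-5} + \frac{5}{5}\right) = O - \left(6 A^{2} \left(- \frac{1}{5}\right) + 5 \cdot \frac{1}{5}\right) = O - \left(- \frac{6 A^{2}}{5} + 1\right) = O - \left(1 - \frac{6 A^{2}}{5}\right) = O + \left(-1 + \frac{6 A^{2}}{5}\right) = -1 + O + \frac{6 A^{2}}{5}$)
$- 10 C{\left(5,1 \right)} - - 7 \left(8 + E\right) = - 10 \left(-1 + 1 + \frac{6 \cdot 5^{2}}{5}\right) - - 7 \left(8 - 21\right) = - 10 \left(-1 + 1 + \frac{6}{5} \cdot 25\right) - \left(-7\right) \left(-13\right) = - 10 \left(-1 + 1 + 30\right) - 91 = \left(-10\right) 30 - 91 = -300 - 91 = -391$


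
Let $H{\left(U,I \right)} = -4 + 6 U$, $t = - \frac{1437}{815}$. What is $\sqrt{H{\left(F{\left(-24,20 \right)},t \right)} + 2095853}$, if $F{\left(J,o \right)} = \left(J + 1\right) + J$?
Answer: $\sqrt{2095567} \approx 1447.6$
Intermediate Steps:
$F{\left(J,o \right)} = 1 + 2 J$ ($F{\left(J,o \right)} = \left(1 + J\right) + J = 1 + 2 J$)
$t = - \frac{1437}{815}$ ($t = \left(-1437\right) \frac{1}{815} = - \frac{1437}{815} \approx -1.7632$)
$\sqrt{H{\left(F{\left(-24,20 \right)},t \right)} + 2095853} = \sqrt{\left(-4 + 6 \left(1 + 2 \left(-24\right)\right)\right) + 2095853} = \sqrt{\left(-4 + 6 \left(1 - 48\right)\right) + 2095853} = \sqrt{\left(-4 + 6 \left(-47\right)\right) + 2095853} = \sqrt{\left(-4 - 282\right) + 2095853} = \sqrt{-286 + 2095853} = \sqrt{2095567}$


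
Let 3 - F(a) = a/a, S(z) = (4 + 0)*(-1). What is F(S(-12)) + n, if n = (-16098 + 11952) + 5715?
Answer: 1571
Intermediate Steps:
S(z) = -4 (S(z) = 4*(-1) = -4)
n = 1569 (n = -4146 + 5715 = 1569)
F(a) = 2 (F(a) = 3 - a/a = 3 - 1*1 = 3 - 1 = 2)
F(S(-12)) + n = 2 + 1569 = 1571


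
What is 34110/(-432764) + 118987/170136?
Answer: 11422487777/18407183976 ≈ 0.62055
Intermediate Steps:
34110/(-432764) + 118987/170136 = 34110*(-1/432764) + 118987*(1/170136) = -17055/216382 + 118987/170136 = 11422487777/18407183976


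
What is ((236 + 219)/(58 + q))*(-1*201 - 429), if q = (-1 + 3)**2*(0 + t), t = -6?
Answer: -143325/17 ≈ -8430.9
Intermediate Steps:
q = -24 (q = (-1 + 3)**2*(0 - 6) = 2**2*(-6) = 4*(-6) = -24)
((236 + 219)/(58 + q))*(-1*201 - 429) = ((236 + 219)/(58 - 24))*(-1*201 - 429) = (455/34)*(-201 - 429) = (455*(1/34))*(-630) = (455/34)*(-630) = -143325/17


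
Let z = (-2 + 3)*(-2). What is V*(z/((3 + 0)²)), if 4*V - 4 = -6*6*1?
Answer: 16/9 ≈ 1.7778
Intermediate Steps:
z = -2 (z = 1*(-2) = -2)
V = -8 (V = 1 + (-6*6*1)/4 = 1 + (-36*1)/4 = 1 + (¼)*(-36) = 1 - 9 = -8)
V*(z/((3 + 0)²)) = -(-16)/((3 + 0)²) = -(-16)/(3²) = -(-16)/9 = -8*(-2/9) = 16/9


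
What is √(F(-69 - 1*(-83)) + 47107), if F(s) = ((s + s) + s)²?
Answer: √48871 ≈ 221.07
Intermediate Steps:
F(s) = 9*s² (F(s) = (2*s + s)² = (3*s)² = 9*s²)
√(F(-69 - 1*(-83)) + 47107) = √(9*(-69 - 1*(-83))² + 47107) = √(9*(-69 + 83)² + 47107) = √(9*14² + 47107) = √(9*196 + 47107) = √(1764 + 47107) = √48871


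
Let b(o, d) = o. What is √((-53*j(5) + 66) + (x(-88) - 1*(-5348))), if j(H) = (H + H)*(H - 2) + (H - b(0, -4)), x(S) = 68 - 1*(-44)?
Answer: √3671 ≈ 60.589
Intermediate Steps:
x(S) = 112 (x(S) = 68 + 44 = 112)
j(H) = H + 2*H*(-2 + H) (j(H) = (H + H)*(H - 2) + (H - 1*0) = (2*H)*(-2 + H) + (H + 0) = 2*H*(-2 + H) + H = H + 2*H*(-2 + H))
√((-53*j(5) + 66) + (x(-88) - 1*(-5348))) = √((-265*(-3 + 2*5) + 66) + (112 - 1*(-5348))) = √((-265*(-3 + 10) + 66) + (112 + 5348)) = √((-265*7 + 66) + 5460) = √((-53*35 + 66) + 5460) = √((-1855 + 66) + 5460) = √(-1789 + 5460) = √3671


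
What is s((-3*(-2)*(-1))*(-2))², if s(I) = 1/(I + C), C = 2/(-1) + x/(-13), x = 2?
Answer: 169/16384 ≈ 0.010315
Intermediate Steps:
C = -28/13 (C = 2/(-1) + 2/(-13) = 2*(-1) + 2*(-1/13) = -2 - 2/13 = -28/13 ≈ -2.1538)
s(I) = 1/(-28/13 + I) (s(I) = 1/(I - 28/13) = 1/(-28/13 + I))
s((-3*(-2)*(-1))*(-2))² = (13/(-28 + 13*((-3*(-2)*(-1))*(-2))))² = (13/(-28 + 13*((6*(-1))*(-2))))² = (13/(-28 + 13*(-6*(-2))))² = (13/(-28 + 13*12))² = (13/(-28 + 156))² = (13/128)² = 169/16384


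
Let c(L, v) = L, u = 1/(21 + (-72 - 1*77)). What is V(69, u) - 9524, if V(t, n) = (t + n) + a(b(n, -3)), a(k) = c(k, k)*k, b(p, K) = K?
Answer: -1209089/128 ≈ -9446.0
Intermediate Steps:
u = -1/128 (u = 1/(21 + (-72 - 77)) = 1/(21 - 149) = 1/(-128) = -1/128 ≈ -0.0078125)
a(k) = k² (a(k) = k*k = k²)
V(t, n) = 9 + n + t (V(t, n) = (t + n) + (-3)² = (n + t) + 9 = 9 + n + t)
V(69, u) - 9524 = (9 - 1/128 + 69) - 9524 = 9983/128 - 9524 = -1209089/128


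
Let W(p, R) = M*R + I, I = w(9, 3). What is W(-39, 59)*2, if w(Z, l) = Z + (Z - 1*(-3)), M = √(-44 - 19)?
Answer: 42 + 354*I*√7 ≈ 42.0 + 936.6*I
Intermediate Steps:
M = 3*I*√7 (M = √(-63) = 3*I*√7 ≈ 7.9373*I)
w(Z, l) = 3 + 2*Z (w(Z, l) = Z + (Z + 3) = Z + (3 + Z) = 3 + 2*Z)
I = 21 (I = 3 + 2*9 = 3 + 18 = 21)
W(p, R) = 21 + 3*I*R*√7 (W(p, R) = (3*I*√7)*R + 21 = 3*I*R*√7 + 21 = 21 + 3*I*R*√7)
W(-39, 59)*2 = (21 + 3*I*59*√7)*2 = (21 + 177*I*√7)*2 = 42 + 354*I*√7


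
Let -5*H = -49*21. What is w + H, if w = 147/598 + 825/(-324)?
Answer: 32857033/161460 ≈ 203.50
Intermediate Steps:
H = 1029/5 (H = -(-49)*21/5 = -1/5*(-1029) = 1029/5 ≈ 205.80)
w = -74287/32292 (w = 147*(1/598) + 825*(-1/324) = 147/598 - 275/108 = -74287/32292 ≈ -2.3005)
w + H = -74287/32292 + 1029/5 = 32857033/161460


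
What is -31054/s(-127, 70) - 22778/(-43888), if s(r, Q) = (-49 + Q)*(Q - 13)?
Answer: -667816343/26266968 ≈ -25.424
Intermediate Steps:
s(r, Q) = (-49 + Q)*(-13 + Q)
-31054/s(-127, 70) - 22778/(-43888) = -31054/(637 + 70**2 - 62*70) - 22778/(-43888) = -31054/(637 + 4900 - 4340) - 22778*(-1/43888) = -31054/1197 + 11389/21944 = -667816343/26266968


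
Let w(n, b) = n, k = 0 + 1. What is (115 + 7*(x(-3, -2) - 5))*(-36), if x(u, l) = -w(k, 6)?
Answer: -2628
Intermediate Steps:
k = 1
x(u, l) = -1 (x(u, l) = -1*1 = -1)
(115 + 7*(x(-3, -2) - 5))*(-36) = (115 + 7*(-1 - 5))*(-36) = (115 + 7*(-6))*(-36) = (115 - 42)*(-36) = 73*(-36) = -2628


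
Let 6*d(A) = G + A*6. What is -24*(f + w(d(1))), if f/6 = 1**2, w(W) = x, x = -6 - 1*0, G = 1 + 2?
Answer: 0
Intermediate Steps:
G = 3
x = -6 (x = -6 + 0 = -6)
d(A) = 1/2 + A (d(A) = (3 + A*6)/6 = (3 + 6*A)/6 = 1/2 + A)
w(W) = -6
f = 6 (f = 6*1**2 = 6*1 = 6)
-24*(f + w(d(1))) = -24*(6 - 6) = -24*0 = 0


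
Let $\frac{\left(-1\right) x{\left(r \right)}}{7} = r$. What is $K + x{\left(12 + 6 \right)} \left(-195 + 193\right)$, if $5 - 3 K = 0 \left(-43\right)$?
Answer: $\frac{761}{3} \approx 253.67$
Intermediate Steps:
$x{\left(r \right)} = - 7 r$
$K = \frac{5}{3}$ ($K = \frac{5}{3} - \frac{0 \left(-43\right)}{3} = \frac{5}{3} - 0 = \frac{5}{3} + 0 = \frac{5}{3} \approx 1.6667$)
$K + x{\left(12 + 6 \right)} \left(-195 + 193\right) = \frac{5}{3} + - 7 \left(12 + 6\right) \left(-195 + 193\right) = \frac{5}{3} + \left(-7\right) 18 \left(-2\right) = \frac{5}{3} - -252 = \frac{5}{3} + 252 = \frac{761}{3}$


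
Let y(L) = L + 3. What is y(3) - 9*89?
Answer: -795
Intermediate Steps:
y(L) = 3 + L
y(3) - 9*89 = (3 + 3) - 9*89 = 6 - 801 = -795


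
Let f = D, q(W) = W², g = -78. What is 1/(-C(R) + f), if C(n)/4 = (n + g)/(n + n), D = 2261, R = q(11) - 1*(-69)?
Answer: 95/214683 ≈ 0.00044251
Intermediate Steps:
R = 190 (R = 11² - 1*(-69) = 121 + 69 = 190)
C(n) = 2*(-78 + n)/n (C(n) = 4*((n - 78)/(n + n)) = 4*((-78 + n)/((2*n))) = 4*((-78 + n)*(1/(2*n))) = 4*((-78 + n)/(2*n)) = 2*(-78 + n)/n)
f = 2261
1/(-C(R) + f) = 1/(-(2 - 156/190) + 2261) = 1/(-(2 - 156*1/190) + 2261) = 1/(-(2 - 78/95) + 2261) = 1/(-1*112/95 + 2261) = 1/(-112/95 + 2261) = 1/(214683/95) = 95/214683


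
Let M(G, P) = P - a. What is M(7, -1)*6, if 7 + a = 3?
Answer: 18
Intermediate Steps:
a = -4 (a = -7 + 3 = -4)
M(G, P) = 4 + P (M(G, P) = P - 1*(-4) = P + 4 = 4 + P)
M(7, -1)*6 = (4 - 1)*6 = 3*6 = 18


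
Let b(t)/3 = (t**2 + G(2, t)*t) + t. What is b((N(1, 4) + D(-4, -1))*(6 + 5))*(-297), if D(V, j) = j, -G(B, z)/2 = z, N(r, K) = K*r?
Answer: 940896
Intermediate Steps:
G(B, z) = -2*z
b(t) = -3*t**2 + 3*t (b(t) = 3*((t**2 + (-2*t)*t) + t) = 3*((t**2 - 2*t**2) + t) = 3*(-t**2 + t) = 3*(t - t**2) = -3*t**2 + 3*t)
b((N(1, 4) + D(-4, -1))*(6 + 5))*(-297) = (3*((4*1 - 1)*(6 + 5))*(1 - (4*1 - 1)*(6 + 5)))*(-297) = (3*((4 - 1)*11)*(1 - (4 - 1)*11))*(-297) = (3*(3*11)*(1 - 3*11))*(-297) = (3*33*(1 - 1*33))*(-297) = (3*33*(1 - 33))*(-297) = (3*33*(-32))*(-297) = -3168*(-297) = 940896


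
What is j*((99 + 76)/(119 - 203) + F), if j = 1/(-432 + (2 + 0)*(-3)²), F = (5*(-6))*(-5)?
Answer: -1775/4968 ≈ -0.35729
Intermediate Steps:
F = 150 (F = -30*(-5) = 150)
j = -1/414 (j = 1/(-432 + 2*9) = 1/(-432 + 18) = 1/(-414) = -1/414 ≈ -0.0024155)
j*((99 + 76)/(119 - 203) + F) = -((99 + 76)/(119 - 203) + 150)/414 = -(175/(-84) + 150)/414 = -(175*(-1/84) + 150)/414 = -(-25/12 + 150)/414 = -1/414*1775/12 = -1775/4968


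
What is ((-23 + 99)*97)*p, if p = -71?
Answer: -523412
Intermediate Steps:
((-23 + 99)*97)*p = ((-23 + 99)*97)*(-71) = (76*97)*(-71) = 7372*(-71) = -523412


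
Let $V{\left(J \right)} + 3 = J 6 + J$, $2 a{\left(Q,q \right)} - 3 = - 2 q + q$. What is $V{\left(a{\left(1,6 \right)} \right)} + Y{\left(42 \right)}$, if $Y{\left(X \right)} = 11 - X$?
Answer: $- \frac{89}{2} \approx -44.5$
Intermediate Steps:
$a{\left(Q,q \right)} = \frac{3}{2} - \frac{q}{2}$ ($a{\left(Q,q \right)} = \frac{3}{2} + \frac{- 2 q + q}{2} = \frac{3}{2} + \frac{\left(-1\right) q}{2} = \frac{3}{2} - \frac{q}{2}$)
$V{\left(J \right)} = -3 + 7 J$ ($V{\left(J \right)} = -3 + \left(J 6 + J\right) = -3 + \left(6 J + J\right) = -3 + 7 J$)
$V{\left(a{\left(1,6 \right)} \right)} + Y{\left(42 \right)} = \left(-3 + 7 \left(\frac{3}{2} - 3\right)\right) + \left(11 - 42\right) = \left(-3 + 7 \left(- \frac{3}{2}\right)\right) - 31 = \left(-3 - \frac{21}{2}\right) - 31 = - \frac{27}{2} - 31 = - \frac{89}{2}$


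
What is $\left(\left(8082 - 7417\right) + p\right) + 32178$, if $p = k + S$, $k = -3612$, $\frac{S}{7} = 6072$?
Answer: $71735$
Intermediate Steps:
$S = 42504$ ($S = 7 \cdot 6072 = 42504$)
$p = 38892$ ($p = -3612 + 42504 = 38892$)
$\left(\left(8082 - 7417\right) + p\right) + 32178 = \left(\left(8082 - 7417\right) + 38892\right) + 32178 = \left(665 + 38892\right) + 32178 = 39557 + 32178 = 71735$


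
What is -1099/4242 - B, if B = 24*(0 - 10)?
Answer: 145283/606 ≈ 239.74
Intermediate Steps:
B = -240 (B = 24*(-10) = -240)
-1099/4242 - B = -1099/4242 - 1*(-240) = -1099*1/4242 + 240 = -157/606 + 240 = 145283/606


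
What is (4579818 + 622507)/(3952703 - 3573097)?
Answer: 88175/6434 ≈ 13.705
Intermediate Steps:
(4579818 + 622507)/(3952703 - 3573097) = 5202325/379606 = 5202325*(1/379606) = 88175/6434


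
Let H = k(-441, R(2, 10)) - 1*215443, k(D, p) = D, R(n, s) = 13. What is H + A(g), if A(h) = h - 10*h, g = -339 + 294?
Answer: -215479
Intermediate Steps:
g = -45
A(h) = -9*h
H = -215884 (H = -441 - 1*215443 = -441 - 215443 = -215884)
H + A(g) = -215884 - 9*(-45) = -215884 + 405 = -215479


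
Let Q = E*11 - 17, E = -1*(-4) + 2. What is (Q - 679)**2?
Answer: 396900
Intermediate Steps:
E = 6 (E = 4 + 2 = 6)
Q = 49 (Q = 6*11 - 17 = 66 - 17 = 49)
(Q - 679)**2 = (49 - 679)**2 = (-630)**2 = 396900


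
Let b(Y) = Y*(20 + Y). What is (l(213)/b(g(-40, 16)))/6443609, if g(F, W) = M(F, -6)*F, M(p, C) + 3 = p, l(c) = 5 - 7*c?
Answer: -743/9642216507600 ≈ -7.7057e-11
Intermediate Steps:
M(p, C) = -3 + p
g(F, W) = F*(-3 + F) (g(F, W) = (-3 + F)*F = F*(-3 + F))
(l(213)/b(g(-40, 16)))/6443609 = ((5 - 7*213)/(((-40*(-3 - 40))*(20 - 40*(-3 - 40)))))/6443609 = ((5 - 1491)/(((-40*(-43))*(20 - 40*(-43)))))*(1/6443609) = -1486*1/(1720*(20 + 1720))*(1/6443609) = -1486/(1720*1740)*(1/6443609) = -1486/2992800*(1/6443609) = -1486*1/2992800*(1/6443609) = -743/1496400*1/6443609 = -743/9642216507600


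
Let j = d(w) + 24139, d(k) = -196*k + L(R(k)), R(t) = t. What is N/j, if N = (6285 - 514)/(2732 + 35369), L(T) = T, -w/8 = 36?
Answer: 5771/3059472199 ≈ 1.8863e-6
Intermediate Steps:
w = -288 (w = -8*36 = -288)
d(k) = -195*k (d(k) = -196*k + k = -195*k)
j = 80299 (j = -195*(-288) + 24139 = 56160 + 24139 = 80299)
N = 5771/38101 ≈ 0.15147
N/j = (5771/38101)/80299 = (5771/38101)*(1/80299) = 5771/3059472199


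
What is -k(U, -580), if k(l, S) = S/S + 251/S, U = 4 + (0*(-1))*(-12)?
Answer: -329/580 ≈ -0.56724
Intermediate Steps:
U = 4 (U = 4 + 0*(-12) = 4 + 0 = 4)
k(l, S) = 1 + 251/S
-k(U, -580) = -(251 - 580)/(-580) = -(-1)*(-329)/580 = -1*329/580 = -329/580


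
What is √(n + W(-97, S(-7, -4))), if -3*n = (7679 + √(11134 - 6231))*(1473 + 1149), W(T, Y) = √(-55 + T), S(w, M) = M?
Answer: √(-6711446 - 874*√4903 + 2*I*√38) ≈ 0.e-3 + 2602.4*I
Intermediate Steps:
n = -6711446 - 874*√4903 (n = -(7679 + √(11134 - 6231))*(1473 + 1149)/3 = -(7679 + √4903)*2622/3 = -(20134338 + 2622*√4903)/3 = -6711446 - 874*√4903 ≈ -6.7726e+6)
√(n + W(-97, S(-7, -4))) = √((-6711446 - 874*√4903) + √(-55 - 97)) = √((-6711446 - 874*√4903) + √(-152)) = √((-6711446 - 874*√4903) + 2*I*√38) = √(-6711446 - 874*√4903 + 2*I*√38)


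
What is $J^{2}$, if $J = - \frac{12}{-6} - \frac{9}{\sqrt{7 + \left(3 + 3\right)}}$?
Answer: $\frac{133}{13} - \frac{36 \sqrt{13}}{13} \approx 0.24617$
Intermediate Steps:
$J = 2 - \frac{9 \sqrt{13}}{13}$ ($J = \left(-12\right) \left(- \frac{1}{6}\right) - \frac{9}{\sqrt{7 + 6}} = 2 - \frac{9}{\sqrt{13}} = 2 - 9 \frac{\sqrt{13}}{13} = 2 - \frac{9 \sqrt{13}}{13} \approx -0.49615$)
$J^{2} = \left(2 - \frac{9 \sqrt{13}}{13}\right)^{2}$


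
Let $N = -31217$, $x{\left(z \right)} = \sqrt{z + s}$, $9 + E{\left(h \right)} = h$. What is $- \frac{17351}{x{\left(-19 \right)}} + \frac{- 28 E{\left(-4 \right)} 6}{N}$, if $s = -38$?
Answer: $- \frac{2184}{31217} + \frac{17351 i \sqrt{57}}{57} \approx -0.069962 + 2298.2 i$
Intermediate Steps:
$E{\left(h \right)} = -9 + h$
$x{\left(z \right)} = \sqrt{-38 + z}$ ($x{\left(z \right)} = \sqrt{z - 38} = \sqrt{-38 + z}$)
$- \frac{17351}{x{\left(-19 \right)}} + \frac{- 28 E{\left(-4 \right)} 6}{N} = - \frac{17351}{\sqrt{-38 - 19}} + \frac{- 28 \left(-9 - 4\right) 6}{-31217} = - \frac{17351}{\sqrt{-57}} + \left(-28\right) \left(-13\right) 6 \left(- \frac{1}{31217}\right) = - \frac{17351}{i \sqrt{57}} + 364 \cdot 6 \left(- \frac{1}{31217}\right) = - 17351 \left(- \frac{i \sqrt{57}}{57}\right) + 2184 \left(- \frac{1}{31217}\right) = \frac{17351 i \sqrt{57}}{57} - \frac{2184}{31217} = - \frac{2184}{31217} + \frac{17351 i \sqrt{57}}{57}$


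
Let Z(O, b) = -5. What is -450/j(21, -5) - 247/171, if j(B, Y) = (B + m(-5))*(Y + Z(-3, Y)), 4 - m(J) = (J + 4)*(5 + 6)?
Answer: -7/36 ≈ -0.19444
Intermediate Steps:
m(J) = -40 - 11*J (m(J) = 4 - (J + 4)*(5 + 6) = 4 - (4 + J)*11 = 4 - (44 + 11*J) = 4 + (-44 - 11*J) = -40 - 11*J)
j(B, Y) = (-5 + Y)*(15 + B) (j(B, Y) = (B + (-40 - 11*(-5)))*(Y - 5) = (B + (-40 + 55))*(-5 + Y) = (B + 15)*(-5 + Y) = (15 + B)*(-5 + Y) = (-5 + Y)*(15 + B))
-450/j(21, -5) - 247/171 = -450/(-75 - 5*21 + 15*(-5) + 21*(-5)) - 247/171 = -450/(-75 - 105 - 75 - 105) - 247*1/171 = -450/(-360) - 13/9 = -450*(-1/360) - 13/9 = 5/4 - 13/9 = -7/36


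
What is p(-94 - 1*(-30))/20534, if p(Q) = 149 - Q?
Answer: 213/20534 ≈ 0.010373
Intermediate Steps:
p(-94 - 1*(-30))/20534 = (149 - (-94 - 1*(-30)))/20534 = (149 - (-94 + 30))*(1/20534) = (149 - 1*(-64))*(1/20534) = (149 + 64)*(1/20534) = 213*(1/20534) = 213/20534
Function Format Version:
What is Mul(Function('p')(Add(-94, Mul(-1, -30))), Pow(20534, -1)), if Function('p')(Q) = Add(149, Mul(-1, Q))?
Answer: Rational(213, 20534) ≈ 0.010373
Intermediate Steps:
Mul(Function('p')(Add(-94, Mul(-1, -30))), Pow(20534, -1)) = Mul(Add(149, Mul(-1, Add(-94, Mul(-1, -30)))), Pow(20534, -1)) = Mul(Add(149, Mul(-1, Add(-94, 30))), Rational(1, 20534)) = Mul(Add(149, Mul(-1, -64)), Rational(1, 20534)) = Mul(Add(149, 64), Rational(1, 20534)) = Mul(213, Rational(1, 20534)) = Rational(213, 20534)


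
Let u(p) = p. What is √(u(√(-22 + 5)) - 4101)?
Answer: √(-4101 + I*√17) ≈ 0.0322 + 64.039*I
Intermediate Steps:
√(u(√(-22 + 5)) - 4101) = √(√(-22 + 5) - 4101) = √(√(-17) - 4101) = √(I*√17 - 4101) = √(-4101 + I*√17)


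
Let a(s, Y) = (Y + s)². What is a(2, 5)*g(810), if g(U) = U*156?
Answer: 6191640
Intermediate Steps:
g(U) = 156*U
a(2, 5)*g(810) = (5 + 2)²*(156*810) = 7²*126360 = 49*126360 = 6191640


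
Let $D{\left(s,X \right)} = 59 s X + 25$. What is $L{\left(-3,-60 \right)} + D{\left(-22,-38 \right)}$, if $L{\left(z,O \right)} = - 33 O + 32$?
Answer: $51361$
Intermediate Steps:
$D{\left(s,X \right)} = 25 + 59 X s$ ($D{\left(s,X \right)} = 59 X s + 25 = 25 + 59 X s$)
$L{\left(z,O \right)} = 32 - 33 O$
$L{\left(-3,-60 \right)} + D{\left(-22,-38 \right)} = \left(32 - -1980\right) + \left(25 + 59 \left(-38\right) \left(-22\right)\right) = \left(32 + 1980\right) + \left(25 + 49324\right) = 2012 + 49349 = 51361$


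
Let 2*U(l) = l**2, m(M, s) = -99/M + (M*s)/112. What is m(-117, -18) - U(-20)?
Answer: -131295/728 ≈ -180.35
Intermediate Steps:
m(M, s) = -99/M + M*s/112 (m(M, s) = -99/M + (M*s)*(1/112) = -99/M + M*s/112)
U(l) = l**2/2
m(-117, -18) - U(-20) = (-99/(-117) + (1/112)*(-117)*(-18)) - (-20)**2/2 = (-99*(-1/117) + 1053/56) - 400/2 = (11/13 + 1053/56) - 1*200 = 14305/728 - 200 = -131295/728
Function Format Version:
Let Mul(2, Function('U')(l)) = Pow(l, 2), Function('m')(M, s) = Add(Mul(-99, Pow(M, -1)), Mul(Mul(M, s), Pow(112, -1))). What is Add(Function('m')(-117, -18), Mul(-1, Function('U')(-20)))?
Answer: Rational(-131295, 728) ≈ -180.35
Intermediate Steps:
Function('m')(M, s) = Add(Mul(-99, Pow(M, -1)), Mul(Rational(1, 112), M, s)) (Function('m')(M, s) = Add(Mul(-99, Pow(M, -1)), Mul(Mul(M, s), Rational(1, 112))) = Add(Mul(-99, Pow(M, -1)), Mul(Rational(1, 112), M, s)))
Function('U')(l) = Mul(Rational(1, 2), Pow(l, 2))
Add(Function('m')(-117, -18), Mul(-1, Function('U')(-20))) = Add(Add(Mul(-99, Pow(-117, -1)), Mul(Rational(1, 112), -117, -18)), Mul(-1, Mul(Rational(1, 2), Pow(-20, 2)))) = Add(Add(Mul(-99, Rational(-1, 117)), Rational(1053, 56)), Mul(-1, Mul(Rational(1, 2), 400))) = Add(Add(Rational(11, 13), Rational(1053, 56)), Mul(-1, 200)) = Add(Rational(14305, 728), -200) = Rational(-131295, 728)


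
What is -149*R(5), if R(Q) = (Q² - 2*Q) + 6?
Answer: -3129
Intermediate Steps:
R(Q) = 6 + Q² - 2*Q
-149*R(5) = -149*(6 + 5² - 2*5) = -149*(6 + 25 - 10) = -149*21 = -3129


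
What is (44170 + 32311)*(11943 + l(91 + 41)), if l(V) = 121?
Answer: 922666784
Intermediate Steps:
(44170 + 32311)*(11943 + l(91 + 41)) = (44170 + 32311)*(11943 + 121) = 76481*12064 = 922666784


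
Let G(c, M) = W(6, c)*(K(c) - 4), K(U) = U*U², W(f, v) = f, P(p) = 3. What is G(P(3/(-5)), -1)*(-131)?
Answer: -18078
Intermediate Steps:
K(U) = U³
G(c, M) = -24 + 6*c³ (G(c, M) = 6*(c³ - 4) = 6*(-4 + c³) = -24 + 6*c³)
G(P(3/(-5)), -1)*(-131) = (-24 + 6*3³)*(-131) = (-24 + 6*27)*(-131) = (-24 + 162)*(-131) = 138*(-131) = -18078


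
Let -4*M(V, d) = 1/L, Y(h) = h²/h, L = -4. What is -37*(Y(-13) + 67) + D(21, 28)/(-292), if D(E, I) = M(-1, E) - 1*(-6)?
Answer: -9334753/4672 ≈ -1998.0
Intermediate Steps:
Y(h) = h
M(V, d) = 1/16 (M(V, d) = -¼/(-4) = -¼*(-¼) = 1/16)
D(E, I) = 97/16 (D(E, I) = 1/16 - 1*(-6) = 1/16 + 6 = 97/16)
-37*(Y(-13) + 67) + D(21, 28)/(-292) = -37*(-13 + 67) + (97/16)/(-292) = -37*54 + (97/16)*(-1/292) = -1998 - 97/4672 = -9334753/4672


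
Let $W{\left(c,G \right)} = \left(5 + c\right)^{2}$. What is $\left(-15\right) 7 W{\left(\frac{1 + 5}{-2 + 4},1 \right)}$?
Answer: $-6720$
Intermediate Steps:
$\left(-15\right) 7 W{\left(\frac{1 + 5}{-2 + 4},1 \right)} = \left(-15\right) 7 \left(5 + \frac{1 + 5}{-2 + 4}\right)^{2} = - 105 \left(5 + \frac{6}{2}\right)^{2} = - 105 \left(5 + 6 \cdot \frac{1}{2}\right)^{2} = - 105 \left(5 + 3\right)^{2} = - 105 \cdot 8^{2} = \left(-105\right) 64 = -6720$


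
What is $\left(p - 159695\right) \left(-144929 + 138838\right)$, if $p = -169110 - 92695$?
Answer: $2567356500$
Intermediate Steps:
$p = -261805$
$\left(p - 159695\right) \left(-144929 + 138838\right) = \left(-261805 - 159695\right) \left(-144929 + 138838\right) = \left(-421500\right) \left(-6091\right) = 2567356500$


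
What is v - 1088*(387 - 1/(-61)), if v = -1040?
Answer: -25748944/61 ≈ -4.2211e+5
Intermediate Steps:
v - 1088*(387 - 1/(-61)) = -1040 - 1088*(387 - 1/(-61)) = -1040 - 1088*(387 - 1*(-1/61)) = -1040 - 1088*(387 + 1/61) = -1040 - 1088*23608/61 = -1040 - 25685504/61 = -25748944/61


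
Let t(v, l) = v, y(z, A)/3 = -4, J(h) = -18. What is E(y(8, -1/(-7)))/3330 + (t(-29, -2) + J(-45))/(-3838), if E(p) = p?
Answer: 18409/2130090 ≈ 0.0086424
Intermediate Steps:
y(z, A) = -12 (y(z, A) = 3*(-4) = -12)
E(y(8, -1/(-7)))/3330 + (t(-29, -2) + J(-45))/(-3838) = -12/3330 + (-29 - 18)/(-3838) = -12*1/3330 - 47*(-1/3838) = -2/555 + 47/3838 = 18409/2130090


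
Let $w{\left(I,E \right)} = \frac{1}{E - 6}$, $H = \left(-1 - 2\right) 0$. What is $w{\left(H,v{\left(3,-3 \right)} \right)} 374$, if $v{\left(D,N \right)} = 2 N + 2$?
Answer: $- \frac{187}{5} \approx -37.4$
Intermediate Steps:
$v{\left(D,N \right)} = 2 + 2 N$
$H = 0$ ($H = \left(-3\right) 0 = 0$)
$w{\left(I,E \right)} = \frac{1}{-6 + E}$
$w{\left(H,v{\left(3,-3 \right)} \right)} 374 = \frac{1}{-6 + \left(2 + 2 \left(-3\right)\right)} 374 = \frac{1}{-6 + \left(2 - 6\right)} 374 = \frac{1}{-6 - 4} \cdot 374 = \frac{1}{-10} \cdot 374 = \left(- \frac{1}{10}\right) 374 = - \frac{187}{5}$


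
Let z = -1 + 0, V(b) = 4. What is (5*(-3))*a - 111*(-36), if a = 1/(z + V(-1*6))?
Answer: 3991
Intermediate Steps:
z = -1
a = ⅓ (a = 1/(-1 + 4) = 1/3 = ⅓ ≈ 0.33333)
(5*(-3))*a - 111*(-36) = (5*(-3))*(⅓) - 111*(-36) = -15*⅓ + 3996 = -5 + 3996 = 3991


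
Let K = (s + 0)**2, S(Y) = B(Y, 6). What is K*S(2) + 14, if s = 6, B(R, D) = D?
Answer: 230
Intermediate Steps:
S(Y) = 6
K = 36 (K = (6 + 0)**2 = 6**2 = 36)
K*S(2) + 14 = 36*6 + 14 = 216 + 14 = 230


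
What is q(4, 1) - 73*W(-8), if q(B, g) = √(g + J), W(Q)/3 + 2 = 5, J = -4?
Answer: -657 + I*√3 ≈ -657.0 + 1.732*I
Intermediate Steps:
W(Q) = 9 (W(Q) = -6 + 3*5 = -6 + 15 = 9)
q(B, g) = √(-4 + g) (q(B, g) = √(g - 4) = √(-4 + g))
q(4, 1) - 73*W(-8) = √(-4 + 1) - 73*9 = √(-3) - 657 = I*√3 - 657 = -657 + I*√3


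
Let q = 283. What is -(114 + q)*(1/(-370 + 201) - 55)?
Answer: 3690512/169 ≈ 21837.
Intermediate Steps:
-(114 + q)*(1/(-370 + 201) - 55) = -(114 + 283)*(1/(-370 + 201) - 55) = -397*(1/(-169) - 55) = -397*(-1/169 - 55) = -397*(-9296)/169 = -1*(-3690512/169) = 3690512/169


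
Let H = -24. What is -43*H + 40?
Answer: 1072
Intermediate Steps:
-43*H + 40 = -43*(-24) + 40 = 1032 + 40 = 1072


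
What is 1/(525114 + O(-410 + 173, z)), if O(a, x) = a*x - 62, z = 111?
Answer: 1/498745 ≈ 2.0050e-6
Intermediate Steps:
O(a, x) = -62 + a*x
1/(525114 + O(-410 + 173, z)) = 1/(525114 + (-62 + (-410 + 173)*111)) = 1/(525114 + (-62 - 237*111)) = 1/(525114 + (-62 - 26307)) = 1/(525114 - 26369) = 1/498745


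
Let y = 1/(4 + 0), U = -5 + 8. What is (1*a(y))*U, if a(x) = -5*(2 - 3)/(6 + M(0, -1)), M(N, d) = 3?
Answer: 5/3 ≈ 1.6667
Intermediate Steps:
U = 3
y = ¼ (y = 1/4 = ¼ ≈ 0.25000)
a(x) = 5/9 (a(x) = -5*(2 - 3)/(6 + 3) = -5/(9/(-1)) = -5/(9*(-1)) = -5/(-9) = -5*(-⅑) = 5/9)
(1*a(y))*U = (1*(5/9))*3 = (5/9)*3 = 5/3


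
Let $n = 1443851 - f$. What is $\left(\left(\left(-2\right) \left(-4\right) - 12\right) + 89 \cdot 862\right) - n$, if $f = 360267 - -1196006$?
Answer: $189136$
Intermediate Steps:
$f = 1556273$ ($f = 360267 + 1196006 = 1556273$)
$n = -112422$ ($n = 1443851 - 1556273 = -112422$)
$\left(\left(\left(-2\right) \left(-4\right) - 12\right) + 89 \cdot 862\right) - n = \left(\left(\left(-2\right) \left(-4\right) - 12\right) + 89 \cdot 862\right) - -112422 = \left(\left(8 - 12\right) + 76718\right) + 112422 = \left(-4 + 76718\right) + 112422 = 76714 + 112422 = 189136$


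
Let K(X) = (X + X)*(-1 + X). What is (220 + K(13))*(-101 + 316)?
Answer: 114380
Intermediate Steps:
K(X) = 2*X*(-1 + X) (K(X) = (2*X)*(-1 + X) = 2*X*(-1 + X))
(220 + K(13))*(-101 + 316) = (220 + 2*13*(-1 + 13))*(-101 + 316) = (220 + 2*13*12)*215 = (220 + 312)*215 = 532*215 = 114380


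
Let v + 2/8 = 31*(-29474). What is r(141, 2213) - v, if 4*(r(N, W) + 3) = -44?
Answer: 3654721/4 ≈ 9.1368e+5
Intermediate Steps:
v = -3654777/4 (v = -¼ + 31*(-29474) = -¼ - 913694 = -3654777/4 ≈ -9.1369e+5)
r(N, W) = -14 (r(N, W) = -3 + (¼)*(-44) = -3 - 11 = -14)
r(141, 2213) - v = -14 - 1*(-3654777/4) = -14 + 3654777/4 = 3654721/4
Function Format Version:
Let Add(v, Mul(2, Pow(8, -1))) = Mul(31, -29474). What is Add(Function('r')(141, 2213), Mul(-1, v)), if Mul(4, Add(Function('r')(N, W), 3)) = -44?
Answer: Rational(3654721, 4) ≈ 9.1368e+5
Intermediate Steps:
v = Rational(-3654777, 4) (v = Add(Rational(-1, 4), Mul(31, -29474)) = Add(Rational(-1, 4), -913694) = Rational(-3654777, 4) ≈ -9.1369e+5)
Function('r')(N, W) = -14 (Function('r')(N, W) = Add(-3, Mul(Rational(1, 4), -44)) = Add(-3, -11) = -14)
Add(Function('r')(141, 2213), Mul(-1, v)) = Add(-14, Mul(-1, Rational(-3654777, 4))) = Add(-14, Rational(3654777, 4)) = Rational(3654721, 4)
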